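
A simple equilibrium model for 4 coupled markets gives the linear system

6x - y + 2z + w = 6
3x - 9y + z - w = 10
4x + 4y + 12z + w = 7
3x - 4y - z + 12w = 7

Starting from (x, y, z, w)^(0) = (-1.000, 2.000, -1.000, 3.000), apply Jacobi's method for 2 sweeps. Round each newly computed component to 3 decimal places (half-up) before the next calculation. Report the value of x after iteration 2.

Iteration 1:
  x = (6 - (-1)·2.000 - (2)·-1.000 - (1)·3.000) / (6) = 1.167
  y = (10 - (3)·-1.000 - (1)·-1.000 - (-1)·3.000) / (-9) = -1.889
  z = (7 - (4)·-1.000 - (4)·2.000 - (1)·3.000) / (12) = 0.000
  w = (7 - (3)·-1.000 - (-4)·2.000 - (-1)·-1.000) / (12) = 1.417
Iteration 2:
  x = (6 - (-1)·-1.889 - (2)·0.000 - (1)·1.417) / (6) = 0.449
  y = (10 - (3)·1.167 - (1)·0.000 - (-1)·1.417) / (-9) = -0.880
  z = (7 - (4)·1.167 - (4)·-1.889 - (1)·1.417) / (12) = 0.706
  w = (7 - (3)·1.167 - (-4)·-1.889 - (-1)·0.000) / (12) = -0.338

0.449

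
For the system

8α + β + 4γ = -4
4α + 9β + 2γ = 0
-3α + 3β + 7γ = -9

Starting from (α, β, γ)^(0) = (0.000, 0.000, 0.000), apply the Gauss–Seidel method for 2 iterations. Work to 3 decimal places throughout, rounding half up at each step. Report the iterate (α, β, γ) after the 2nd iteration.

Iteration 1:
  α = (-4 - (1)·0.000 - (4)·0.000) / (8) = -0.500
  β = (0 - (4)·-0.500 - (2)·0.000) / (9) = 0.222
  γ = (-9 - (-3)·-0.500 - (3)·0.222) / (7) = -1.595
Iteration 2:
  α = (-4 - (1)·0.222 - (4)·-1.595) / (8) = 0.270
  β = (0 - (4)·0.270 - (2)·-1.595) / (9) = 0.234
  γ = (-9 - (-3)·0.270 - (3)·0.234) / (7) = -1.270

(0.270, 0.234, -1.270)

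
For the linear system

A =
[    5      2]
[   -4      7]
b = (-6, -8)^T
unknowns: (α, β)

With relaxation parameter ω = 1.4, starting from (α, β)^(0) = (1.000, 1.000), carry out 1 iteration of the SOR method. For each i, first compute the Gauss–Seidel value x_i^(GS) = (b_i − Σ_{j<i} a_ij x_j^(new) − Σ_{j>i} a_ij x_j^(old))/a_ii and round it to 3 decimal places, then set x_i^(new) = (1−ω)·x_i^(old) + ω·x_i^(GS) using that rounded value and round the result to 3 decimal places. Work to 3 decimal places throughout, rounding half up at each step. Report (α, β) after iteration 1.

(-2.640, -4.111)

Iteration 1:
  α: GS value = (-6 - (2)·1.000) / (5) = -1.600;  α ← (1−ω)·1.000 + ω·-1.600 = -2.640
  β: GS value = (-8 - (-4)·-2.640) / (7) = -2.651;  β ← (1−ω)·1.000 + ω·-2.651 = -4.111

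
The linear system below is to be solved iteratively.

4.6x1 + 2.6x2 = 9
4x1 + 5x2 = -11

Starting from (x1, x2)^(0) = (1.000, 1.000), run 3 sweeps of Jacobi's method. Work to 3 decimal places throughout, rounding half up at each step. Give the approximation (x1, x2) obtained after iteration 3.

Iteration 1:
  x1 = (9 - (2.6)·1.000) / (4.6) = 1.391
  x2 = (-11 - (4)·1.000) / (5) = -3.000
Iteration 2:
  x1 = (9 - (2.6)·-3.000) / (4.6) = 3.652
  x2 = (-11 - (4)·1.391) / (5) = -3.313
Iteration 3:
  x1 = (9 - (2.6)·-3.313) / (4.6) = 3.829
  x2 = (-11 - (4)·3.652) / (5) = -5.122

(3.829, -5.122)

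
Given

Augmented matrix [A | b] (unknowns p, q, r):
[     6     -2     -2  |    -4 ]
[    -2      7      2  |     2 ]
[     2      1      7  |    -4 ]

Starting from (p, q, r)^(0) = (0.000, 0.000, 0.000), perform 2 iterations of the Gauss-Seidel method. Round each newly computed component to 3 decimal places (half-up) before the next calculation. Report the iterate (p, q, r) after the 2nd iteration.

Iteration 1:
  p = (-4 - (-2)·0.000 - (-2)·0.000) / (6) = -0.667
  q = (2 - (-2)·-0.667 - (2)·0.000) / (7) = 0.095
  r = (-4 - (2)·-0.667 - (1)·0.095) / (7) = -0.394
Iteration 2:
  p = (-4 - (-2)·0.095 - (-2)·-0.394) / (6) = -0.766
  q = (2 - (-2)·-0.766 - (2)·-0.394) / (7) = 0.179
  r = (-4 - (2)·-0.766 - (1)·0.179) / (7) = -0.378

(-0.766, 0.179, -0.378)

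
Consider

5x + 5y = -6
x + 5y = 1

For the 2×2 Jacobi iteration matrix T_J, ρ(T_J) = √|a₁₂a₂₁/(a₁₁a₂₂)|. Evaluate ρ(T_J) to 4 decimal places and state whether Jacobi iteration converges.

a₁₂a₂₁/(a₁₁a₂₂) = (5)·(1) / ((5)·(5)) = 0.200000
ρ = √|0.200000| = √0.200000 = 0.4472
ρ < 1, so Jacobi converges

0.4472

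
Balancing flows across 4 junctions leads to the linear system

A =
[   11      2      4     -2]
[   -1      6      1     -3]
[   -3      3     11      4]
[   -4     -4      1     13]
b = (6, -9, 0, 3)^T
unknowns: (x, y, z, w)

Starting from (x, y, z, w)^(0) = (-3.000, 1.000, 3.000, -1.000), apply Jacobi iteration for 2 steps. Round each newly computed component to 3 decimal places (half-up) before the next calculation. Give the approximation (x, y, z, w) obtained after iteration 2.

Iteration 1:
  x = (6 - (2)·1.000 - (4)·3.000 - (-2)·-1.000) / (11) = -0.909
  y = (-9 - (-1)·-3.000 - (1)·3.000 - (-3)·-1.000) / (6) = -3.000
  z = (0 - (-3)·-3.000 - (3)·1.000 - (4)·-1.000) / (11) = -0.727
  w = (3 - (-4)·-3.000 - (-4)·1.000 - (1)·3.000) / (13) = -0.615
Iteration 2:
  x = (6 - (2)·-3.000 - (4)·-0.727 - (-2)·-0.615) / (11) = 1.243
  y = (-9 - (-1)·-0.909 - (1)·-0.727 - (-3)·-0.615) / (6) = -1.838
  z = (0 - (-3)·-0.909 - (3)·-3.000 - (4)·-0.615) / (11) = 0.794
  w = (3 - (-4)·-0.909 - (-4)·-3.000 - (1)·-0.727) / (13) = -0.916

(1.243, -1.838, 0.794, -0.916)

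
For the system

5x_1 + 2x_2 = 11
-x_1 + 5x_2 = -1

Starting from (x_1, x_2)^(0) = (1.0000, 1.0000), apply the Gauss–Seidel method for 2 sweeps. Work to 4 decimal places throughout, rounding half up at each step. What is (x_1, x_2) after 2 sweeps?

Iteration 1:
  x_1 = (11 - (2)·1.0000) / (5) = 1.8000
  x_2 = (-1 - (-1)·1.8000) / (5) = 0.1600
Iteration 2:
  x_1 = (11 - (2)·0.1600) / (5) = 2.1360
  x_2 = (-1 - (-1)·2.1360) / (5) = 0.2272

(2.1360, 0.2272)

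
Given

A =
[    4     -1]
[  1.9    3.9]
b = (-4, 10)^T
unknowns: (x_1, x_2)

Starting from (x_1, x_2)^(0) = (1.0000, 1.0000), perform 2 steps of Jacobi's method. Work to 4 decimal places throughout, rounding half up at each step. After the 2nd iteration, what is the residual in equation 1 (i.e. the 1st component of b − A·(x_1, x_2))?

0.8527

Iteration 1:
  x_1 = (-4 - (-1)·1.0000) / (4) = -0.7500
  x_2 = (10 - (1.9)·1.0000) / (3.9) = 2.0769
Iteration 2:
  x_1 = (-4 - (-1)·2.0769) / (4) = -0.4808
  x_2 = (10 - (1.9)·-0.7500) / (3.9) = 2.9295
Residual b − A·x = (0.8527, -0.5115)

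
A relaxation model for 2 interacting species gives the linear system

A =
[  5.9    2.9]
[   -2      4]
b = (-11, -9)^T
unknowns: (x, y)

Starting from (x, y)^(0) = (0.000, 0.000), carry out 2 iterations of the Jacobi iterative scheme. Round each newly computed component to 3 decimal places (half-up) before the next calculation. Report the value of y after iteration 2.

-3.182

Iteration 1:
  x = (-11 - (2.9)·0.000) / (5.9) = -1.864
  y = (-9 - (-2)·0.000) / (4) = -2.250
Iteration 2:
  x = (-11 - (2.9)·-2.250) / (5.9) = -0.758
  y = (-9 - (-2)·-1.864) / (4) = -3.182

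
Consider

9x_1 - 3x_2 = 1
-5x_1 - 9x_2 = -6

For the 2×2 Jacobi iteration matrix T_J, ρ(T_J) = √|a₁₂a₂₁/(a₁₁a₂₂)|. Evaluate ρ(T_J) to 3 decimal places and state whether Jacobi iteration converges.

0.430

a₁₂a₂₁/(a₁₁a₂₂) = (-3)·(-5) / ((9)·(-9)) = -0.185185
ρ = √|-0.185185| = √0.185185 = 0.430
ρ < 1, so Jacobi converges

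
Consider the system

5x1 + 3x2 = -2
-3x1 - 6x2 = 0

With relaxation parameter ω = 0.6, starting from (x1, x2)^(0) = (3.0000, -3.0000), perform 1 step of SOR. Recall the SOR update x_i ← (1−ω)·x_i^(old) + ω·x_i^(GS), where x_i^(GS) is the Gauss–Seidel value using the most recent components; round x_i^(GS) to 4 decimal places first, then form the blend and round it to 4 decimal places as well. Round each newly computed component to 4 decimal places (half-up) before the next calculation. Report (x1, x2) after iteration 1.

(2.0400, -1.8120)

Iteration 1:
  x1: GS value = (-2 - (3)·-3.0000) / (5) = 1.4000;  x1 ← (1−ω)·3.0000 + ω·1.4000 = 2.0400
  x2: GS value = (0 - (-3)·2.0400) / (-6) = -1.0200;  x2 ← (1−ω)·-3.0000 + ω·-1.0200 = -1.8120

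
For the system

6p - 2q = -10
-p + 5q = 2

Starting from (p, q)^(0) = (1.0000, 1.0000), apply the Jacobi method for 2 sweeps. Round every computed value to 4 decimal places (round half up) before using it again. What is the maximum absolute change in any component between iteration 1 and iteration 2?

0.4667

Iteration 1:
  p = (-10 - (-2)·1.0000) / (6) = -1.3333
  q = (2 - (-1)·1.0000) / (5) = 0.6000
Iteration 2:
  p = (-10 - (-2)·0.6000) / (6) = -1.4667
  q = (2 - (-1)·-1.3333) / (5) = 0.1333
Change: (-0.1334, -0.4667) → max |·| = 0.4667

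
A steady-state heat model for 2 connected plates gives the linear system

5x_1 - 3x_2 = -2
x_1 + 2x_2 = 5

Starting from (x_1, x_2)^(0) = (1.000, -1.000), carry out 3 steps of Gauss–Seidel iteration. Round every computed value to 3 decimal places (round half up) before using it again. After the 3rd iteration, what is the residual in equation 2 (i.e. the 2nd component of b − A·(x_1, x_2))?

Iteration 1:
  x_1 = (-2 - (-3)·-1.000) / (5) = -1.000
  x_2 = (5 - (1)·-1.000) / (2) = 3.000
Iteration 2:
  x_1 = (-2 - (-3)·3.000) / (5) = 1.400
  x_2 = (5 - (1)·1.400) / (2) = 1.800
Iteration 3:
  x_1 = (-2 - (-3)·1.800) / (5) = 0.680
  x_2 = (5 - (1)·0.680) / (2) = 2.160
Residual b − A·x = (1.080, 0.000)

0.000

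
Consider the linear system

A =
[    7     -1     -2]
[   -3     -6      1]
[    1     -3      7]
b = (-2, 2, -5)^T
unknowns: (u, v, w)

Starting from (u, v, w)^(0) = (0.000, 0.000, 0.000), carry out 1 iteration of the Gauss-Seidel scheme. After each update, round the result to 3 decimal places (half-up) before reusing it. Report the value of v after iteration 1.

-0.190

Iteration 1:
  u = (-2 - (-1)·0.000 - (-2)·0.000) / (7) = -0.286
  v = (2 - (-3)·-0.286 - (1)·0.000) / (-6) = -0.190
  w = (-5 - (1)·-0.286 - (-3)·-0.190) / (7) = -0.755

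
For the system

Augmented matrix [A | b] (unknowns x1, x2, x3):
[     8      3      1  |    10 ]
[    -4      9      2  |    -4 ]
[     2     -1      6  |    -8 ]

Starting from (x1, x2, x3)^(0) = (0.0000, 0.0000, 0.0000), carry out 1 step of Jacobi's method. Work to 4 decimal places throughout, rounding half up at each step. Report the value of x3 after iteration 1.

-1.3333

Iteration 1:
  x1 = (10 - (3)·0.0000 - (1)·0.0000) / (8) = 1.2500
  x2 = (-4 - (-4)·0.0000 - (2)·0.0000) / (9) = -0.4444
  x3 = (-8 - (2)·0.0000 - (-1)·0.0000) / (6) = -1.3333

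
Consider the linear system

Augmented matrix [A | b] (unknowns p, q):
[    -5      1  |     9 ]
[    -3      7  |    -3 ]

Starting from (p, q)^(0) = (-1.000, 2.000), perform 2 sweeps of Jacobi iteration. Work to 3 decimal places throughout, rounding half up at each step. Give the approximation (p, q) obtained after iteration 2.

Iteration 1:
  p = (9 - (1)·2.000) / (-5) = -1.400
  q = (-3 - (-3)·-1.000) / (7) = -0.857
Iteration 2:
  p = (9 - (1)·-0.857) / (-5) = -1.971
  q = (-3 - (-3)·-1.400) / (7) = -1.029

(-1.971, -1.029)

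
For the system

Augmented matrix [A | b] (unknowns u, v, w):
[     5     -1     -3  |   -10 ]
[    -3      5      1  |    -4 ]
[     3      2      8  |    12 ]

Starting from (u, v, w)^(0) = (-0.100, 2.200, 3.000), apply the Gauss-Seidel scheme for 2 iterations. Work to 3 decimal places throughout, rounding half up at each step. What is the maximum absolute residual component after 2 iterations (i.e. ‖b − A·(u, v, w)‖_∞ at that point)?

Iteration 1:
  u = (-10 - (-1)·2.200 - (-3)·3.000) / (5) = 0.240
  v = (-4 - (-3)·0.240 - (1)·3.000) / (5) = -1.256
  w = (12 - (3)·0.240 - (2)·-1.256) / (8) = 1.724
Iteration 2:
  u = (-10 - (-1)·-1.256 - (-3)·1.724) / (5) = -1.217
  v = (-4 - (-3)·-1.217 - (1)·1.724) / (5) = -1.875
  w = (12 - (3)·-1.217 - (2)·-1.875) / (8) = 2.425
Residual b − A·x = (1.485, -0.701, 0.001); ∞-norm = 1.485

1.485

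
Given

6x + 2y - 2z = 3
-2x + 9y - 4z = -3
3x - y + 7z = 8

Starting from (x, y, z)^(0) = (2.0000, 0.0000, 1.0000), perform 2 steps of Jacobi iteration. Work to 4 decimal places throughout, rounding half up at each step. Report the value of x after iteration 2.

Iteration 1:
  x = (3 - (2)·0.0000 - (-2)·1.0000) / (6) = 0.8333
  y = (-3 - (-2)·2.0000 - (-4)·1.0000) / (9) = 0.5556
  z = (8 - (3)·2.0000 - (-1)·0.0000) / (7) = 0.2857
Iteration 2:
  x = (3 - (2)·0.5556 - (-2)·0.2857) / (6) = 0.4100
  y = (-3 - (-2)·0.8333 - (-4)·0.2857) / (9) = -0.0212
  z = (8 - (3)·0.8333 - (-1)·0.5556) / (7) = 0.8651

0.4100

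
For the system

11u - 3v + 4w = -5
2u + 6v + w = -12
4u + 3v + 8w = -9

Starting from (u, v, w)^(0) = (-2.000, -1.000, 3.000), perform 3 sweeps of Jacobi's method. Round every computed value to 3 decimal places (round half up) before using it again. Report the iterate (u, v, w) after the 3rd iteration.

Iteration 1:
  u = (-5 - (-3)·-1.000 - (4)·3.000) / (11) = -1.818
  v = (-12 - (2)·-2.000 - (1)·3.000) / (6) = -1.833
  w = (-9 - (4)·-2.000 - (3)·-1.000) / (8) = 0.250
Iteration 2:
  u = (-5 - (-3)·-1.833 - (4)·0.250) / (11) = -1.045
  v = (-12 - (2)·-1.818 - (1)·0.250) / (6) = -1.436
  w = (-9 - (4)·-1.818 - (3)·-1.833) / (8) = 0.471
Iteration 3:
  u = (-5 - (-3)·-1.436 - (4)·0.471) / (11) = -1.017
  v = (-12 - (2)·-1.045 - (1)·0.471) / (6) = -1.730
  w = (-9 - (4)·-1.045 - (3)·-1.436) / (8) = -0.064

(-1.017, -1.730, -0.064)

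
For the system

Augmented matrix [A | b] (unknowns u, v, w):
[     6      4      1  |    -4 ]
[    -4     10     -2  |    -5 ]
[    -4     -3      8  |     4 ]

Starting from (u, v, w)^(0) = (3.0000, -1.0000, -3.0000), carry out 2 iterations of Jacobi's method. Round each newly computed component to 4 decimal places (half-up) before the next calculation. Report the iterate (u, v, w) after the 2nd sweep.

Iteration 1:
  u = (-4 - (4)·-1.0000 - (1)·-3.0000) / (6) = 0.5000
  v = (-5 - (-4)·3.0000 - (-2)·-3.0000) / (10) = 0.1000
  w = (4 - (-4)·3.0000 - (-3)·-1.0000) / (8) = 1.6250
Iteration 2:
  u = (-4 - (4)·0.1000 - (1)·1.6250) / (6) = -1.0042
  v = (-5 - (-4)·0.5000 - (-2)·1.6250) / (10) = 0.0250
  w = (4 - (-4)·0.5000 - (-3)·0.1000) / (8) = 0.7875

(-1.0042, 0.0250, 0.7875)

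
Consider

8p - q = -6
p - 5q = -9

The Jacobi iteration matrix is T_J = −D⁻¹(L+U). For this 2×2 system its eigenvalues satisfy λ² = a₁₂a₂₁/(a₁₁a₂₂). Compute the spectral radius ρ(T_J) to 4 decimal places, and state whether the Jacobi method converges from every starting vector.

a₁₂a₂₁/(a₁₁a₂₂) = (-1)·(1) / ((8)·(-5)) = 0.025000
ρ = √|0.025000| = √0.025000 = 0.1581
ρ < 1, so Jacobi converges

0.1581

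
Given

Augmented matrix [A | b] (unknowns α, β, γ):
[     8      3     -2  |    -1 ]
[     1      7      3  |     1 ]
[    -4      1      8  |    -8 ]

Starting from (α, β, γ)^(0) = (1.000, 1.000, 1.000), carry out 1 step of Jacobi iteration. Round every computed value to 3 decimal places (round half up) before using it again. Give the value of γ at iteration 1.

-0.625

Iteration 1:
  α = (-1 - (3)·1.000 - (-2)·1.000) / (8) = -0.250
  β = (1 - (1)·1.000 - (3)·1.000) / (7) = -0.429
  γ = (-8 - (-4)·1.000 - (1)·1.000) / (8) = -0.625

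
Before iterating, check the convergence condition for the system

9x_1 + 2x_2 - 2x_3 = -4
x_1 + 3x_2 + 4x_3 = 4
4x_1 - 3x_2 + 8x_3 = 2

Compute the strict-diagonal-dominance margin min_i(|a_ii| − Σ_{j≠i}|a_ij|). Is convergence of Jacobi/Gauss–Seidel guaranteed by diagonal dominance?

-2

row 1: |9| − (2+2) = 5
row 2: |3| − (1+4) = -2
row 3: |8| − (4+3) = 1
minimum over rows = -2 → not strictly diagonally dominant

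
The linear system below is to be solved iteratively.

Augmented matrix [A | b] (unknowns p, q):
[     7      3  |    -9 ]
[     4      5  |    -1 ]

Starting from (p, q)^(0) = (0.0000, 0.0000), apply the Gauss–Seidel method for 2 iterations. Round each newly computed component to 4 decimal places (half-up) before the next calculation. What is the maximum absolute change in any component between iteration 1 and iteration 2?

Iteration 1:
  p = (-9 - (3)·0.0000) / (7) = -1.2857
  q = (-1 - (4)·-1.2857) / (5) = 0.8286
Iteration 2:
  p = (-9 - (3)·0.8286) / (7) = -1.6408
  q = (-1 - (4)·-1.6408) / (5) = 1.1126
Change: (-0.3551, 0.2840) → max |·| = 0.3551

0.3551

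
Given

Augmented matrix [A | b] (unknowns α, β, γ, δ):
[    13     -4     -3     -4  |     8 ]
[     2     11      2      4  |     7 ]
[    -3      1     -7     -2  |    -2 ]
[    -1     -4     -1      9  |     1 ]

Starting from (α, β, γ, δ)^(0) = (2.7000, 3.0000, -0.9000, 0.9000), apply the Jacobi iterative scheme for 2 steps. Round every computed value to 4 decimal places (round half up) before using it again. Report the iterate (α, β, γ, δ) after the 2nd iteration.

Iteration 1:
  α = (8 - (-4)·3.0000 - (-3)·-0.9000 - (-4)·0.9000) / (13) = 1.6077
  β = (7 - (2)·2.7000 - (2)·-0.9000 - (4)·0.9000) / (11) = -0.0182
  γ = (-2 - (-3)·2.7000 - (1)·3.0000 - (-2)·0.9000) / (-7) = -0.7000
  δ = (1 - (-1)·2.7000 - (-4)·3.0000 - (-1)·-0.9000) / (9) = 1.6444
Iteration 2:
  α = (8 - (-4)·-0.0182 - (-3)·-0.7000 - (-4)·1.6444) / (13) = 0.9542
  β = (7 - (2)·1.6077 - (2)·-0.7000 - (4)·1.6444) / (11) = -0.1266
  γ = (-2 - (-3)·1.6077 - (1)·-0.0182 - (-2)·1.6444) / (-7) = -0.8757
  δ = (1 - (-1)·1.6077 - (-4)·-0.0182 - (-1)·-0.7000) / (9) = 0.2039

(0.9542, -0.1266, -0.8757, 0.2039)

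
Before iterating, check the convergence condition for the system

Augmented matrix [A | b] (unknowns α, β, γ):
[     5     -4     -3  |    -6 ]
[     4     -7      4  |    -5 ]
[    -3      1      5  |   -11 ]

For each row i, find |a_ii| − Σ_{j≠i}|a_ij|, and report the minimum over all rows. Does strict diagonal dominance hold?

-2

row 1: |5| − (4+3) = -2
row 2: |-7| − (4+4) = -1
row 3: |5| − (3+1) = 1
minimum over rows = -2 → not strictly diagonally dominant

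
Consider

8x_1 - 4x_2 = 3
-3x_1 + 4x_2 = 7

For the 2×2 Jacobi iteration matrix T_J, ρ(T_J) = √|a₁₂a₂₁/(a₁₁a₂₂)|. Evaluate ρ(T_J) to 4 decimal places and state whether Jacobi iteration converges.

a₁₂a₂₁/(a₁₁a₂₂) = (-4)·(-3) / ((8)·(4)) = 0.375000
ρ = √|0.375000| = √0.375000 = 0.6124
ρ < 1, so Jacobi converges

0.6124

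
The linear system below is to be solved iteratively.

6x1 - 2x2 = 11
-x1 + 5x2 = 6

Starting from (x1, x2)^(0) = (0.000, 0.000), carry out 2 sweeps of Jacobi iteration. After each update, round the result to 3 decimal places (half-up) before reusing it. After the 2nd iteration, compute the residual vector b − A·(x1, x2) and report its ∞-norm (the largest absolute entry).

Iteration 1:
  x1 = (11 - (-2)·0.000) / (6) = 1.833
  x2 = (6 - (-1)·0.000) / (5) = 1.200
Iteration 2:
  x1 = (11 - (-2)·1.200) / (6) = 2.233
  x2 = (6 - (-1)·1.833) / (5) = 1.567
Residual b − A·x = (0.736, 0.398); ∞-norm = 0.736

0.736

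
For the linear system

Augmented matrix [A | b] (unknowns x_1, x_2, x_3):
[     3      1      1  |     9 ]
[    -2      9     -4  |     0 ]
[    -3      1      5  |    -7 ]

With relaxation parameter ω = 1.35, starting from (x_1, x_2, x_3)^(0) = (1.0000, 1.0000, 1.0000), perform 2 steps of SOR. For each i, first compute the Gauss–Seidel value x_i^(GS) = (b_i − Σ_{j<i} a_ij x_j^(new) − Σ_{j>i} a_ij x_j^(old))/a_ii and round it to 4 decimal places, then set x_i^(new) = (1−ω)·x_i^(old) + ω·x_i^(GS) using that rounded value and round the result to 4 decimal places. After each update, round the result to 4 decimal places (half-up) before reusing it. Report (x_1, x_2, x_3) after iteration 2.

(2.6993, 0.2685, 0.3172)

Iteration 1:
  x_1: GS value = (9 - (1)·1.0000 - (1)·1.0000) / (3) = 2.3333;  x_1 ← (1−ω)·1.0000 + ω·2.3333 = 2.8000
  x_2: GS value = (0 - (-2)·2.8000 - (-4)·1.0000) / (9) = 1.0667;  x_2 ← (1−ω)·1.0000 + ω·1.0667 = 1.0900
  x_3: GS value = (-7 - (-3)·2.8000 - (1)·1.0900) / (5) = 0.0620;  x_3 ← (1−ω)·1.0000 + ω·0.0620 = -0.2663
Iteration 2:
  x_1: GS value = (9 - (1)·1.0900 - (1)·-0.2663) / (3) = 2.7254;  x_1 ← (1−ω)·2.8000 + ω·2.7254 = 2.6993
  x_2: GS value = (0 - (-2)·2.6993 - (-4)·-0.2663) / (9) = 0.4815;  x_2 ← (1−ω)·1.0900 + ω·0.4815 = 0.2685
  x_3: GS value = (-7 - (-3)·2.6993 - (1)·0.2685) / (5) = 0.1659;  x_3 ← (1−ω)·-0.2663 + ω·0.1659 = 0.3172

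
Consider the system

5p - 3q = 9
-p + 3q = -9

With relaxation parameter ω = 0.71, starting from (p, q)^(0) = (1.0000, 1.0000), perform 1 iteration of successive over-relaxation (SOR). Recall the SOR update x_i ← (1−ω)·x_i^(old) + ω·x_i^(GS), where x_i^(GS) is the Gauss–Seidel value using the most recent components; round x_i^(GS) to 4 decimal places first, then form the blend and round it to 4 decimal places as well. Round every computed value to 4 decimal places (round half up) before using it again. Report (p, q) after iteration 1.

Iteration 1:
  p: GS value = (9 - (-3)·1.0000) / (5) = 2.4000;  p ← (1−ω)·1.0000 + ω·2.4000 = 1.9940
  q: GS value = (-9 - (-1)·1.9940) / (3) = -2.3353;  q ← (1−ω)·1.0000 + ω·-2.3353 = -1.3681

(1.9940, -1.3681)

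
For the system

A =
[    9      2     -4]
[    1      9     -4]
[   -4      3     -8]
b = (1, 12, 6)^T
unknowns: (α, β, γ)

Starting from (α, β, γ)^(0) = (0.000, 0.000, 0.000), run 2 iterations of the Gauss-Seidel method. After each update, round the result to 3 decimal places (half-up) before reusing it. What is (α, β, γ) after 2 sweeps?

(-0.320, 1.231, -0.128)

Iteration 1:
  α = (1 - (2)·0.000 - (-4)·0.000) / (9) = 0.111
  β = (12 - (1)·0.111 - (-4)·0.000) / (9) = 1.321
  γ = (6 - (-4)·0.111 - (3)·1.321) / (-8) = -0.310
Iteration 2:
  α = (1 - (2)·1.321 - (-4)·-0.310) / (9) = -0.320
  β = (12 - (1)·-0.320 - (-4)·-0.310) / (9) = 1.231
  γ = (6 - (-4)·-0.320 - (3)·1.231) / (-8) = -0.128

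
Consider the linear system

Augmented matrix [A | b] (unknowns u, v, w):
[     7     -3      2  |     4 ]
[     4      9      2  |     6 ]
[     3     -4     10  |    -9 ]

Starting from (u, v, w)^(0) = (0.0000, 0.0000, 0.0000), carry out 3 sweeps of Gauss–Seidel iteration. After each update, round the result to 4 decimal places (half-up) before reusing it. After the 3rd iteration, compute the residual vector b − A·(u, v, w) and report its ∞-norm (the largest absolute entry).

0.0477

Iteration 1:
  u = (4 - (-3)·0.0000 - (2)·0.0000) / (7) = 0.5714
  v = (6 - (4)·0.5714 - (2)·0.0000) / (9) = 0.4127
  w = (-9 - (3)·0.5714 - (-4)·0.4127) / (10) = -0.9063
Iteration 2:
  u = (4 - (-3)·0.4127 - (2)·-0.9063) / (7) = 1.0072
  v = (6 - (4)·1.0072 - (2)·-0.9063) / (9) = 0.4204
  w = (-9 - (3)·1.0072 - (-4)·0.4204) / (10) = -1.0340
Iteration 3:
  u = (4 - (-3)·0.4204 - (2)·-1.0340) / (7) = 1.0470
  v = (6 - (4)·1.0470 - (2)·-1.0340) / (9) = 0.4311
  w = (-9 - (3)·1.0470 - (-4)·0.4311) / (10) = -1.0417
Residual b − A·x = (0.0477, 0.0155, 0.0004); ∞-norm = 0.0477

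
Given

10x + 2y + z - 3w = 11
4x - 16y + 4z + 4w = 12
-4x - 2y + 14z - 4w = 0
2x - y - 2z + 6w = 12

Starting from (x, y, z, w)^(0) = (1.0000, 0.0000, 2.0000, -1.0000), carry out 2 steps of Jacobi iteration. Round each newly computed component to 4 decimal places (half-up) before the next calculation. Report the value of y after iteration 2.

-0.0167

Iteration 1:
  x = (11 - (2)·0.0000 - (1)·2.0000 - (-3)·-1.0000) / (10) = 0.6000
  y = (12 - (4)·1.0000 - (4)·2.0000 - (4)·-1.0000) / (-16) = -0.2500
  z = (0 - (-4)·1.0000 - (-2)·0.0000 - (-4)·-1.0000) / (14) = 0.0000
  w = (12 - (2)·1.0000 - (-1)·0.0000 - (-2)·2.0000) / (6) = 2.3333
Iteration 2:
  x = (11 - (2)·-0.2500 - (1)·0.0000 - (-3)·2.3333) / (10) = 1.8500
  y = (12 - (4)·0.6000 - (4)·0.0000 - (4)·2.3333) / (-16) = -0.0167
  z = (0 - (-4)·0.6000 - (-2)·-0.2500 - (-4)·2.3333) / (14) = 0.8024
  w = (12 - (2)·0.6000 - (-1)·-0.2500 - (-2)·0.0000) / (6) = 1.7583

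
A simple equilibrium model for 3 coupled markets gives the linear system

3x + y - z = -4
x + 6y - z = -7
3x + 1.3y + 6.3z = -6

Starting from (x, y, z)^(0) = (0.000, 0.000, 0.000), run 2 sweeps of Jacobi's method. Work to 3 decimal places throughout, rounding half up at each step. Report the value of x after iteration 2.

Iteration 1:
  x = (-4 - (1)·0.000 - (-1)·0.000) / (3) = -1.333
  y = (-7 - (1)·0.000 - (-1)·0.000) / (6) = -1.167
  z = (-6 - (3)·0.000 - (1.3)·0.000) / (6.3) = -0.952
Iteration 2:
  x = (-4 - (1)·-1.167 - (-1)·-0.952) / (3) = -1.262
  y = (-7 - (1)·-1.333 - (-1)·-0.952) / (6) = -1.103
  z = (-6 - (3)·-1.333 - (1.3)·-1.167) / (6.3) = -0.077

-1.262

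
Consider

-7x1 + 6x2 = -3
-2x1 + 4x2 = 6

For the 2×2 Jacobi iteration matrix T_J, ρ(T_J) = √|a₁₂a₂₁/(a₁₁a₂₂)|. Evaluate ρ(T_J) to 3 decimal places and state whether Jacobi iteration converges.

a₁₂a₂₁/(a₁₁a₂₂) = (6)·(-2) / ((-7)·(4)) = 0.428571
ρ = √|0.428571| = √0.428571 = 0.655
ρ < 1, so Jacobi converges

0.655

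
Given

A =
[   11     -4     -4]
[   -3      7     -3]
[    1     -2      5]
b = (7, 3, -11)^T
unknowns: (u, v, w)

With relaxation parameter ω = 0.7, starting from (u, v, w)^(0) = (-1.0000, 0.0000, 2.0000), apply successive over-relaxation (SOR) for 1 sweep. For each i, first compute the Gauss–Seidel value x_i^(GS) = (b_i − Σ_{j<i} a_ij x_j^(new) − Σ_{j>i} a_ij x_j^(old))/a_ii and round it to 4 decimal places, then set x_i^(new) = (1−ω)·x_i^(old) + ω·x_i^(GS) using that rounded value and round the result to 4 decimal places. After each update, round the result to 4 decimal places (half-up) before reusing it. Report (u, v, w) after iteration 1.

Iteration 1:
  u: GS value = (7 - (-4)·0.0000 - (-4)·2.0000) / (11) = 1.3636;  u ← (1−ω)·-1.0000 + ω·1.3636 = 0.6545
  v: GS value = (3 - (-3)·0.6545 - (-3)·2.0000) / (7) = 1.5662;  v ← (1−ω)·0.0000 + ω·1.5662 = 1.0963
  w: GS value = (-11 - (1)·0.6545 - (-2)·1.0963) / (5) = -1.8924;  w ← (1−ω)·2.0000 + ω·-1.8924 = -0.7247

(0.6545, 1.0963, -0.7247)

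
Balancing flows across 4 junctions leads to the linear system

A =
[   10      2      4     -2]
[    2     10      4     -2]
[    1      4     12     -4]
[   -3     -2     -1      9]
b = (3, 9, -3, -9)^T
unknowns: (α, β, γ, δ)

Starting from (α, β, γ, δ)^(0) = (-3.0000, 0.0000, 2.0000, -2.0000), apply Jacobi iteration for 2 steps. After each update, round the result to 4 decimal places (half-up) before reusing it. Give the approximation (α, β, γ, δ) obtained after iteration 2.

(0.1511, 0.9911, -0.8676, -1.3074)

Iteration 1:
  α = (3 - (2)·0.0000 - (4)·2.0000 - (-2)·-2.0000) / (10) = -0.9000
  β = (9 - (2)·-3.0000 - (4)·2.0000 - (-2)·-2.0000) / (10) = 0.3000
  γ = (-3 - (1)·-3.0000 - (4)·0.0000 - (-4)·-2.0000) / (12) = -0.6667
  δ = (-9 - (-3)·-3.0000 - (-2)·0.0000 - (-1)·2.0000) / (9) = -1.7778
Iteration 2:
  α = (3 - (2)·0.3000 - (4)·-0.6667 - (-2)·-1.7778) / (10) = 0.1511
  β = (9 - (2)·-0.9000 - (4)·-0.6667 - (-2)·-1.7778) / (10) = 0.9911
  γ = (-3 - (1)·-0.9000 - (4)·0.3000 - (-4)·-1.7778) / (12) = -0.8676
  δ = (-9 - (-3)·-0.9000 - (-2)·0.3000 - (-1)·-0.6667) / (9) = -1.3074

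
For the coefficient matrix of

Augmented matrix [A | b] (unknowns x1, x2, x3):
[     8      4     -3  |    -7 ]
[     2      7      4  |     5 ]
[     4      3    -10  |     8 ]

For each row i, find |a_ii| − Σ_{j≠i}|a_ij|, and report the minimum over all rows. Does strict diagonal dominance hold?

1

row 1: |8| − (4+3) = 1
row 2: |7| − (2+4) = 1
row 3: |-10| − (4+3) = 3
minimum over rows = 1 → strictly diagonally dominant (convergence guaranteed)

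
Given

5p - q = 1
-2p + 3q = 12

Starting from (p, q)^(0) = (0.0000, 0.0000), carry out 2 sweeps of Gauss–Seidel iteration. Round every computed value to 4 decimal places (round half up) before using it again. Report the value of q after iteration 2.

4.6845

Iteration 1:
  p = (1 - (-1)·0.0000) / (5) = 0.2000
  q = (12 - (-2)·0.2000) / (3) = 4.1333
Iteration 2:
  p = (1 - (-1)·4.1333) / (5) = 1.0267
  q = (12 - (-2)·1.0267) / (3) = 4.6845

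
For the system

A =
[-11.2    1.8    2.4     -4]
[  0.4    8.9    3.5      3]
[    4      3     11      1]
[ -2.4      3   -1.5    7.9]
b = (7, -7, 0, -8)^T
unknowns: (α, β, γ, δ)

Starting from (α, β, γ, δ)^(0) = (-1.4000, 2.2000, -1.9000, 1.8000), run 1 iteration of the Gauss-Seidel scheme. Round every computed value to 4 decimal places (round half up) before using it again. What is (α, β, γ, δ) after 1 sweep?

(-1.3214, -0.5867, 0.4769, -1.1007)

Iteration 1:
  α = (7 - (1.8)·2.2000 - (2.4)·-1.9000 - (-4)·1.8000) / (-11.2) = -1.3214
  β = (-7 - (0.4)·-1.3214 - (3.5)·-1.9000 - (3)·1.8000) / (8.9) = -0.5867
  γ = (0 - (4)·-1.3214 - (3)·-0.5867 - (1)·1.8000) / (11) = 0.4769
  δ = (-8 - (-2.4)·-1.3214 - (3)·-0.5867 - (-1.5)·0.4769) / (7.9) = -1.1007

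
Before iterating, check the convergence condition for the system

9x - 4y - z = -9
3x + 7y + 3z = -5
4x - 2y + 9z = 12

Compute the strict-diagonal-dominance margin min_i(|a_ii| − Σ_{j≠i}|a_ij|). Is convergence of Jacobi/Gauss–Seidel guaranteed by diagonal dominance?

1

row 1: |9| − (4+1) = 4
row 2: |7| − (3+3) = 1
row 3: |9| − (4+2) = 3
minimum over rows = 1 → strictly diagonally dominant (convergence guaranteed)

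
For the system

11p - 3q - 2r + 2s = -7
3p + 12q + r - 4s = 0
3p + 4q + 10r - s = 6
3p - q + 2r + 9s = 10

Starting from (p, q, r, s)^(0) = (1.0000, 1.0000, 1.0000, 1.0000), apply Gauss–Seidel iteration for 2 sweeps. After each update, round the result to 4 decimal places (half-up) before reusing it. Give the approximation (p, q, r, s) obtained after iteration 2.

Iteration 1:
  p = (-7 - (-3)·1.0000 - (-2)·1.0000 - (2)·1.0000) / (11) = -0.3636
  q = (0 - (3)·-0.3636 - (1)·1.0000 - (-4)·1.0000) / (12) = 0.3409
  r = (6 - (3)·-0.3636 - (4)·0.3409 - (-1)·1.0000) / (10) = 0.6727
  s = (10 - (3)·-0.3636 - (-1)·0.3409 - (2)·0.6727) / (9) = 1.1207
Iteration 2:
  p = (-7 - (-3)·0.3409 - (-2)·0.6727 - (2)·1.1207) / (11) = -0.6248
  q = (0 - (3)·-0.6248 - (1)·0.6727 - (-4)·1.1207) / (12) = 0.4737
  r = (6 - (3)·-0.6248 - (4)·0.4737 - (-1)·1.1207) / (10) = 0.7100
  s = (10 - (3)·-0.6248 - (-1)·0.4737 - (2)·0.7100) / (9) = 1.2142

(-0.6248, 0.4737, 0.7100, 1.2142)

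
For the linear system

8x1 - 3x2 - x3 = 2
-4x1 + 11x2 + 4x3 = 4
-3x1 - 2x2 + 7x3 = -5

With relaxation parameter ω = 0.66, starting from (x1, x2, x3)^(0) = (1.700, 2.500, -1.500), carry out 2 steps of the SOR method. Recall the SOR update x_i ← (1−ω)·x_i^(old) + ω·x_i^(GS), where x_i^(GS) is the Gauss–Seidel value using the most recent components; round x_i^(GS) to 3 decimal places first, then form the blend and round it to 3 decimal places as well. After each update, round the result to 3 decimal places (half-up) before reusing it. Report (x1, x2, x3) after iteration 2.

Iteration 1:
  x1: GS value = (2 - (-3)·2.500 - (-1)·-1.500) / (8) = 1.000;  x1 ← (1−ω)·1.700 + ω·1.000 = 1.238
  x2: GS value = (4 - (-4)·1.238 - (4)·-1.500) / (11) = 1.359;  x2 ← (1−ω)·2.500 + ω·1.359 = 1.747
  x3: GS value = (-5 - (-3)·1.238 - (-2)·1.747) / (7) = 0.315;  x3 ← (1−ω)·-1.500 + ω·0.315 = -0.302
Iteration 2:
  x1: GS value = (2 - (-3)·1.747 - (-1)·-0.302) / (8) = 0.867;  x1 ← (1−ω)·1.238 + ω·0.867 = 0.993
  x2: GS value = (4 - (-4)·0.993 - (4)·-0.302) / (11) = 0.835;  x2 ← (1−ω)·1.747 + ω·0.835 = 1.145
  x3: GS value = (-5 - (-3)·0.993 - (-2)·1.145) / (7) = 0.038;  x3 ← (1−ω)·-0.302 + ω·0.038 = -0.078

(0.993, 1.145, -0.078)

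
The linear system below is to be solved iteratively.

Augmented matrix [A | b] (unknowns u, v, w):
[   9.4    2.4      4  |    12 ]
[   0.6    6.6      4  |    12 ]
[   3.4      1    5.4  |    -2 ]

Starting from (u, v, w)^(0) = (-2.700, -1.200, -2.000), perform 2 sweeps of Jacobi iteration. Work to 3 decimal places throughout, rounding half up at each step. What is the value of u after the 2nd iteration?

Iteration 1:
  u = (12 - (2.4)·-1.200 - (4)·-2.000) / (9.4) = 2.434
  v = (12 - (0.6)·-2.700 - (4)·-2.000) / (6.6) = 3.276
  w = (-2 - (3.4)·-2.700 - (1)·-1.200) / (5.4) = 1.552
Iteration 2:
  u = (12 - (2.4)·3.276 - (4)·1.552) / (9.4) = -0.220
  v = (12 - (0.6)·2.434 - (4)·1.552) / (6.6) = 0.656
  w = (-2 - (3.4)·2.434 - (1)·3.276) / (5.4) = -2.510

-0.220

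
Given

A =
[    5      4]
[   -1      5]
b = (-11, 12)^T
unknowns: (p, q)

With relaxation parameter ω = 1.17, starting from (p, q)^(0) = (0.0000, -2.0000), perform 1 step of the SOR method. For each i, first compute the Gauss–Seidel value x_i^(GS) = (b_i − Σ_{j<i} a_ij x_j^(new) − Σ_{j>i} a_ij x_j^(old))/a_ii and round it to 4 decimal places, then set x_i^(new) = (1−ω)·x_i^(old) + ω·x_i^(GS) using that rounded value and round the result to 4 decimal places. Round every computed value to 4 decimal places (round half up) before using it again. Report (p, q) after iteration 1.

Iteration 1:
  p: GS value = (-11 - (4)·-2.0000) / (5) = -0.6000;  p ← (1−ω)·0.0000 + ω·-0.6000 = -0.7020
  q: GS value = (12 - (-1)·-0.7020) / (5) = 2.2596;  q ← (1−ω)·-2.0000 + ω·2.2596 = 2.9837

(-0.7020, 2.9837)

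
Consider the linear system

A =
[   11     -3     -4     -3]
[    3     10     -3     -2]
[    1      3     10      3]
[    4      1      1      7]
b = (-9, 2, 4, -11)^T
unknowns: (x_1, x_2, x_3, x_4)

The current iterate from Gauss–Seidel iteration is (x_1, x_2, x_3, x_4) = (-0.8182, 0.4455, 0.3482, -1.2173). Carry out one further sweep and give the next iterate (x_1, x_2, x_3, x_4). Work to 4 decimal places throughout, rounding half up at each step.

One sweep:
  x_1 = (-9 - (-3)·0.4455 - (-4)·0.3482 - (-3)·-1.2173) / (11) = -0.9021
  x_2 = (2 - (3)·-0.9021 - (-3)·0.3482 - (-2)·-1.2173) / (10) = 0.3316
  x_3 = (4 - (1)·-0.9021 - (3)·0.3316 - (3)·-1.2173) / (10) = 0.7559
  x_4 = (-11 - (4)·-0.9021 - (1)·0.3316 - (1)·0.7559) / (7) = -1.2113

(-0.9021, 0.3316, 0.7559, -1.2113)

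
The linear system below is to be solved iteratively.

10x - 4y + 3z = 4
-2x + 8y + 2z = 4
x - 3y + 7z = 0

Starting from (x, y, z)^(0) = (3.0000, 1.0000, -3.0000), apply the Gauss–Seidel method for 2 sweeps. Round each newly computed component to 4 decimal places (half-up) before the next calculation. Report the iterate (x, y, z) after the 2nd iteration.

Iteration 1:
  x = (4 - (-4)·1.0000 - (3)·-3.0000) / (10) = 1.7000
  y = (4 - (-2)·1.7000 - (2)·-3.0000) / (8) = 1.6750
  z = (0 - (1)·1.7000 - (-3)·1.6750) / (7) = 0.4750
Iteration 2:
  x = (4 - (-4)·1.6750 - (3)·0.4750) / (10) = 0.9275
  y = (4 - (-2)·0.9275 - (2)·0.4750) / (8) = 0.6131
  z = (0 - (1)·0.9275 - (-3)·0.6131) / (7) = 0.1303

(0.9275, 0.6131, 0.1303)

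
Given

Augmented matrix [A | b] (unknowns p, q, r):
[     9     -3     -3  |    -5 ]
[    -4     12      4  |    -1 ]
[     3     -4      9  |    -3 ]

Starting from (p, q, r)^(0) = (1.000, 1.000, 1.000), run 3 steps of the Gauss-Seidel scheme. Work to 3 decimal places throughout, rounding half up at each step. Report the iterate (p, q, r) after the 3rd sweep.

(-0.663, -0.261, -0.228)

Iteration 1:
  p = (-5 - (-3)·1.000 - (-3)·1.000) / (9) = 0.111
  q = (-1 - (-4)·0.111 - (4)·1.000) / (12) = -0.380
  r = (-3 - (3)·0.111 - (-4)·-0.380) / (9) = -0.539
Iteration 2:
  p = (-5 - (-3)·-0.380 - (-3)·-0.539) / (9) = -0.862
  q = (-1 - (-4)·-0.862 - (4)·-0.539) / (12) = -0.191
  r = (-3 - (3)·-0.862 - (-4)·-0.191) / (9) = -0.131
Iteration 3:
  p = (-5 - (-3)·-0.191 - (-3)·-0.131) / (9) = -0.663
  q = (-1 - (-4)·-0.663 - (4)·-0.131) / (12) = -0.261
  r = (-3 - (3)·-0.663 - (-4)·-0.261) / (9) = -0.228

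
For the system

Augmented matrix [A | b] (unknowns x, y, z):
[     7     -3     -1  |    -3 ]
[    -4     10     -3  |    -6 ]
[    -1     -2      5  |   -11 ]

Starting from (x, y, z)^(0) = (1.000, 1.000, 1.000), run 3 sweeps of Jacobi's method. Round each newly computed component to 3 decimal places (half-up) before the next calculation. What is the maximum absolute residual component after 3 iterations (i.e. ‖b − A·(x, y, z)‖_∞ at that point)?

4.030

Iteration 1:
  x = (-3 - (-3)·1.000 - (-1)·1.000) / (7) = 0.143
  y = (-6 - (-4)·1.000 - (-3)·1.000) / (10) = 0.100
  z = (-11 - (-1)·1.000 - (-2)·1.000) / (5) = -1.600
Iteration 2:
  x = (-3 - (-3)·0.100 - (-1)·-1.600) / (7) = -0.614
  y = (-6 - (-4)·0.143 - (-3)·-1.600) / (10) = -1.023
  z = (-11 - (-1)·0.143 - (-2)·0.100) / (5) = -2.131
Iteration 3:
  x = (-3 - (-3)·-1.023 - (-1)·-2.131) / (7) = -1.171
  y = (-6 - (-4)·-0.614 - (-3)·-2.131) / (10) = -1.485
  z = (-11 - (-1)·-0.614 - (-2)·-1.023) / (5) = -2.732
Residual b − A·x = (-1.990, -4.030, -1.481); ∞-norm = 4.030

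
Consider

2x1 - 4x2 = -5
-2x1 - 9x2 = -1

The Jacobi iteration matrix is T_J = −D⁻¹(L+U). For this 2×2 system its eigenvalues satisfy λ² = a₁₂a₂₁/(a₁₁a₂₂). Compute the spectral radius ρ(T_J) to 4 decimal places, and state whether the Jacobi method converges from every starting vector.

0.6667

a₁₂a₂₁/(a₁₁a₂₂) = (-4)·(-2) / ((2)·(-9)) = -0.444444
ρ = √|-0.444444| = √0.444444 = 0.6667
ρ < 1, so Jacobi converges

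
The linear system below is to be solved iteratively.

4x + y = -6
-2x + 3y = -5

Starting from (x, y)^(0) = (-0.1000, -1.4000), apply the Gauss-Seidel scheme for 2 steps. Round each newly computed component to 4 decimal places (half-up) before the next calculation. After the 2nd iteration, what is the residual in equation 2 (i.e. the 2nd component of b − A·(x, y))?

Iteration 1:
  x = (-6 - (1)·-1.4000) / (4) = -1.1500
  y = (-5 - (-2)·-1.1500) / (3) = -2.4333
Iteration 2:
  x = (-6 - (1)·-2.4333) / (4) = -0.8917
  y = (-5 - (-2)·-0.8917) / (3) = -2.2611
Residual b − A·x = (-0.1721, -0.0001)

-0.0001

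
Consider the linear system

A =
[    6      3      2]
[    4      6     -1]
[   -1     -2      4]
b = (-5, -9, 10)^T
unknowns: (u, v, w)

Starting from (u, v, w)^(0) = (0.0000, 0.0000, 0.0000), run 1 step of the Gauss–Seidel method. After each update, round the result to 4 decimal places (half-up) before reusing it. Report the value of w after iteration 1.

1.8194

Iteration 1:
  u = (-5 - (3)·0.0000 - (2)·0.0000) / (6) = -0.8333
  v = (-9 - (4)·-0.8333 - (-1)·0.0000) / (6) = -0.9445
  w = (10 - (-1)·-0.8333 - (-2)·-0.9445) / (4) = 1.8194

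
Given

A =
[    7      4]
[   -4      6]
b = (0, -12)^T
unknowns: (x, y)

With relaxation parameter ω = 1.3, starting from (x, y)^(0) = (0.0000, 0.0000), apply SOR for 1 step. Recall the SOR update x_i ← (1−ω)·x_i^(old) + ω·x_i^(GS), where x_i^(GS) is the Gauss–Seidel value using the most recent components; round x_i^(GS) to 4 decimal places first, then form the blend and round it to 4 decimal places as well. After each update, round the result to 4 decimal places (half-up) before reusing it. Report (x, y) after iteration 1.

(0.0000, -2.6000)

Iteration 1:
  x: GS value = (0 - (4)·0.0000) / (7) = 0.0000;  x ← (1−ω)·0.0000 + ω·0.0000 = 0.0000
  y: GS value = (-12 - (-4)·0.0000) / (6) = -2.0000;  y ← (1−ω)·0.0000 + ω·-2.0000 = -2.6000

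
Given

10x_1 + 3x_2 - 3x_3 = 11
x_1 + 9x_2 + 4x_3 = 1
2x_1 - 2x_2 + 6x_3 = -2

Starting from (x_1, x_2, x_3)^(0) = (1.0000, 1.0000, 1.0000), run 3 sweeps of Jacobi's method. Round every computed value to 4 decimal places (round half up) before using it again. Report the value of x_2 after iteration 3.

0.3621

Iteration 1:
  x_1 = (11 - (3)·1.0000 - (-3)·1.0000) / (10) = 1.1000
  x_2 = (1 - (1)·1.0000 - (4)·1.0000) / (9) = -0.4444
  x_3 = (-2 - (2)·1.0000 - (-2)·1.0000) / (6) = -0.3333
Iteration 2:
  x_1 = (11 - (3)·-0.4444 - (-3)·-0.3333) / (10) = 1.1333
  x_2 = (1 - (1)·1.1000 - (4)·-0.3333) / (9) = 0.1370
  x_3 = (-2 - (2)·1.1000 - (-2)·-0.4444) / (6) = -0.8481
Iteration 3:
  x_1 = (11 - (3)·0.1370 - (-3)·-0.8481) / (10) = 0.8045
  x_2 = (1 - (1)·1.1333 - (4)·-0.8481) / (9) = 0.3621
  x_3 = (-2 - (2)·1.1333 - (-2)·0.1370) / (6) = -0.6654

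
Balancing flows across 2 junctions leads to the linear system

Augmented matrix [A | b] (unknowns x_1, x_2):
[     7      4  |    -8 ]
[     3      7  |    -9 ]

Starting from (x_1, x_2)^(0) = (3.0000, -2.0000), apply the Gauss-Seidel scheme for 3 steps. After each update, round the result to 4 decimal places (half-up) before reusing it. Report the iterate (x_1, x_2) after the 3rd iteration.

Iteration 1:
  x_1 = (-8 - (4)·-2.0000) / (7) = 0.0000
  x_2 = (-9 - (3)·0.0000) / (7) = -1.2857
Iteration 2:
  x_1 = (-8 - (4)·-1.2857) / (7) = -0.4082
  x_2 = (-9 - (3)·-0.4082) / (7) = -1.1108
Iteration 3:
  x_1 = (-8 - (4)·-1.1108) / (7) = -0.5081
  x_2 = (-9 - (3)·-0.5081) / (7) = -1.0680

(-0.5081, -1.0680)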